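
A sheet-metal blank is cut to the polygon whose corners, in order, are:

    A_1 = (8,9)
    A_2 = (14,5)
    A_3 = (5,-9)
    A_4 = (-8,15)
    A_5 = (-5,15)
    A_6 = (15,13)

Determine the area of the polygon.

269

Σ = (-86) + (-151) + (3) + (-45) + (-290) + (31) = -538
Area = |Σ|/2 = 269.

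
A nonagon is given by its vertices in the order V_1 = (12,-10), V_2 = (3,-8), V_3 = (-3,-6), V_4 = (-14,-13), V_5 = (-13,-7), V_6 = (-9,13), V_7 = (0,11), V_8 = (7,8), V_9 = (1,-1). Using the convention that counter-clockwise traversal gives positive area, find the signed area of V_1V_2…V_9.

-322.5

Apply the surveyor's formula: 2A = Σ (x_i·y_{i+1} − x_{i+1}·y_i), indices taken mod 9.
Σ = (-66) + (-42) + (-45) + (-71) + (-232) + (-99) + (-77) + (-15) + (2) = -645
Signed area = Σ/2 = -322.5 (negative ⇒ clockwise traversal).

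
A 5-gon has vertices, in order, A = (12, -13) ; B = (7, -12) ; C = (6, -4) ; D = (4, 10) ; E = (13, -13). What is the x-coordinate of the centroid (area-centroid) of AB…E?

1547/192

Apply the shoelace formula. First the cross-terms c_i = x_i·y_{i+1} − x_{i+1}·y_i:
  -53, 44, 76, -182, -13  ⇒  2A = -128, A = -64.
Then Σ (x_i + x_{i+1})·c_i = -3094, so x̄ = -3094 / (6·(-64)) = 1547/192.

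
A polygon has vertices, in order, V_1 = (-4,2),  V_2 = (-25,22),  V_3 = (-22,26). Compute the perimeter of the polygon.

64

|V_1V_2| = √((-21)² + (20)²) = √841 = 29
|V_2V_3| = √((3)² + (4)²) = √25 = 5
|V_3V_1| = √((18)² + (-24)²) = √900 = 30
Perimeter = 29 + 5 + 30 = 64.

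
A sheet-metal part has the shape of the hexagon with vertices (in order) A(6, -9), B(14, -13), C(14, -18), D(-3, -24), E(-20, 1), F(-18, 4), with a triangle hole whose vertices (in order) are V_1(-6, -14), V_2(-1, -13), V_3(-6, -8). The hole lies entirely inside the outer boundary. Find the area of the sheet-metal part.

Outer boundary:
Apply the shoelace formula: 2A = Σ (x_i·y_{i+1} − x_{i+1}·y_i), indices taken mod 6.
A→B: (6)(-13) − (14)(-9) = 48
B→C: (14)(-18) − (14)(-13) = -70
C→D: (14)(-24) − (-3)(-18) = -390
D→E: (-3)(1) − (-20)(-24) = -483
E→F: (-20)(4) − (-18)(1) = -62
F→A: (-18)(-9) − (6)(4) = 138
Σ = -819
Area = |Σ|/2 = 409.5.
Hole:
Σ = (64) + (-70) + (36) = 30
Area = |Σ|/2 = 15.
Net area = 409.5 − 15 = 394.5.

394.5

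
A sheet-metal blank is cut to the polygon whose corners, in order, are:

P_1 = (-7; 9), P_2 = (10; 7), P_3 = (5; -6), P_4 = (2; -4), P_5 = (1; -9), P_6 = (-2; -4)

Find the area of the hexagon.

162

Apply Gauss's area formula: 2A = Σ (x_i·y_{i+1} − x_{i+1}·y_i), indices taken mod 6.
Σ = (-139) + (-95) + (-8) + (-14) + (-22) + (-46) = -324
Area = |Σ|/2 = 162.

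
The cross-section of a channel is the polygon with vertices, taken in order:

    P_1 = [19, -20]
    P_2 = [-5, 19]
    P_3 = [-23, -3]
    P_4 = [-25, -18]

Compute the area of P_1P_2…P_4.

947

P_1→P_2: (19)(19) − (-5)(-20) = 261
P_2→P_3: (-5)(-3) − (-23)(19) = 452
P_3→P_4: (-23)(-18) − (-25)(-3) = 339
P_4→P_1: (-25)(-20) − (19)(-18) = 842
Σ = 1894
Area = |Σ|/2 = 947.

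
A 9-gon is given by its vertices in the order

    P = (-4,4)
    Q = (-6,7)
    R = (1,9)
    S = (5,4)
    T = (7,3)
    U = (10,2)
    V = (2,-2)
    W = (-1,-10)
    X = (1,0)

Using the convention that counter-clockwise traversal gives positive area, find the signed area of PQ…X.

-83.5

Apply the shoelace (surveyor's) formula: 2A = Σ (x_i·y_{i+1} − x_{i+1}·y_i), indices taken mod 9.
Cross-terms: -4, -61, -41, -13, -16, -24, -22, 10, 4  ⇒  Σ = -167
Signed area = Σ/2 = -83.5 (negative ⇒ clockwise traversal).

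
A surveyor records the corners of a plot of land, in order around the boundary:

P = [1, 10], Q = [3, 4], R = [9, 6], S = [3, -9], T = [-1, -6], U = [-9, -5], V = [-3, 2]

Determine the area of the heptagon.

142

Apply Gauss's area formula: 2A = Σ (x_i·y_{i+1} − x_{i+1}·y_i), indices taken mod 7.
P→Q: (1)(4) − (3)(10) = -26
Q→R: (3)(6) − (9)(4) = -18
R→S: (9)(-9) − (3)(6) = -99
S→T: (3)(-6) − (-1)(-9) = -27
T→U: (-1)(-5) − (-9)(-6) = -49
U→V: (-9)(2) − (-3)(-5) = -33
V→P: (-3)(10) − (1)(2) = -32
Σ = -284
Area = |Σ|/2 = 142.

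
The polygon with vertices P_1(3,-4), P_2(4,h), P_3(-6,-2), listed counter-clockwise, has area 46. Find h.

6

Write out the shoelace sum; only the two edges meeting at P_2 involve h:
2·Area = [(3·h − 4·(-4)) + (4·(-2) − (-6)·h)] + 30
       = 9·h + 38 = 92
⇒ h = 6.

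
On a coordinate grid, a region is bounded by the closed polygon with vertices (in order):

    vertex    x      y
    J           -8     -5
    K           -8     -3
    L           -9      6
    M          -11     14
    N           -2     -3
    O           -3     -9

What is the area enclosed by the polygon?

Σ = (-16) + (-75) + (-60) + (61) + (9) + (-57) = -138
Area = |Σ|/2 = 69.

69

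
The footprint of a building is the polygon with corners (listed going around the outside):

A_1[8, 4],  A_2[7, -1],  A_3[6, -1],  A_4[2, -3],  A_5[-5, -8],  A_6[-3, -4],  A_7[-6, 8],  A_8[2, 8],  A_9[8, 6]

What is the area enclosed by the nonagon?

A_1→A_2: (8)(-1) − (7)(4) = -36
A_2→A_3: (7)(-1) − (6)(-1) = -1
A_3→A_4: (6)(-3) − (2)(-1) = -16
A_4→A_5: (2)(-8) − (-5)(-3) = -31
A_5→A_6: (-5)(-4) − (-3)(-8) = -4
A_6→A_7: (-3)(8) − (-6)(-4) = -48
A_7→A_8: (-6)(8) − (2)(8) = -64
A_8→A_9: (2)(6) − (8)(8) = -52
A_9→A_1: (8)(4) − (8)(6) = -16
Σ = -268
Area = |Σ|/2 = 134.

134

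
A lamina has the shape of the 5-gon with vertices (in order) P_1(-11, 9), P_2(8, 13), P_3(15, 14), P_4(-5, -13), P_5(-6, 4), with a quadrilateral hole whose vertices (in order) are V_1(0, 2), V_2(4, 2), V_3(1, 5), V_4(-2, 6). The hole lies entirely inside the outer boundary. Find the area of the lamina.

Outer boundary:
Cross-terms: -215, -83, -125, -98, -10  ⇒  Σ = -531
Area = |Σ|/2 = 265.5.
Hole:
Apply Gauss's area formula: 2A = Σ (x_i·y_{i+1} − x_{i+1}·y_i), indices taken mod 4.
V_1→V_2: (0)(2) − (4)(2) = -8
V_2→V_3: (4)(5) − (1)(2) = 18
V_3→V_4: (1)(6) − (-2)(5) = 16
V_4→V_1: (-2)(2) − (0)(6) = -4
Σ = 22
Area = |Σ|/2 = 11.
Net area = 265.5 − 11 = 254.5.

254.5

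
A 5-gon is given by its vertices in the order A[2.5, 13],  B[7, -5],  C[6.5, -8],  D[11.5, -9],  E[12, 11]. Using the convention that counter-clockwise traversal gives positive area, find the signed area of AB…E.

Σ = (-103.5) + (-23.5) + (33.5) + (234.5) + (128.5) = 269.5
Signed area = Σ/2 = 134.75 (positive ⇒ counter-clockwise traversal).

134.75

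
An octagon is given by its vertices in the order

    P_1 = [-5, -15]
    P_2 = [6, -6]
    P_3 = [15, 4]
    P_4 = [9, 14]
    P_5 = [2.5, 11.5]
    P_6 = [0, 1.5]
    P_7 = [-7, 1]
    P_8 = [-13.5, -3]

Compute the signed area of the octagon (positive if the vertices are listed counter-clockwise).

356.375

P_1→P_2: (-5)(-6) − (6)(-15) = 120
P_2→P_3: (6)(4) − (15)(-6) = 114
P_3→P_4: (15)(14) − (9)(4) = 174
P_4→P_5: (9)(11.5) − (2.5)(14) = 68.5
P_5→P_6: (2.5)(1.5) − (0)(11.5) = 3.75
P_6→P_7: (0)(1) − (-7)(1.5) = 10.5
P_7→P_8: (-7)(-3) − (-13.5)(1) = 34.5
P_8→P_1: (-13.5)(-15) − (-5)(-3) = 187.5
Σ = 712.75
Signed area = Σ/2 = 356.375 (positive ⇒ counter-clockwise traversal).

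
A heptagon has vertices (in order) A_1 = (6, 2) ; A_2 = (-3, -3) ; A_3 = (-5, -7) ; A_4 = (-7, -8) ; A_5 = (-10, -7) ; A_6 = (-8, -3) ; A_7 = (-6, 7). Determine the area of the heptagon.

Cross-terms: -12, 6, -9, -31, -26, -74, -54  ⇒  Σ = -200
Area = |Σ|/2 = 100.

100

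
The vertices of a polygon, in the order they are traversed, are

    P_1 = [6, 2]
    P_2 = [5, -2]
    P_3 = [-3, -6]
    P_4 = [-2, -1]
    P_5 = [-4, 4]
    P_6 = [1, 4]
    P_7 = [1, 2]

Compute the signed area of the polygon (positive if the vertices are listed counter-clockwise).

-55.5

Apply the shoelace (surveyor's) formula: 2A = Σ (x_i·y_{i+1} − x_{i+1}·y_i), indices taken mod 7.
P_1→P_2: (6)(-2) − (5)(2) = -22
P_2→P_3: (5)(-6) − (-3)(-2) = -36
P_3→P_4: (-3)(-1) − (-2)(-6) = -9
P_4→P_5: (-2)(4) − (-4)(-1) = -12
P_5→P_6: (-4)(4) − (1)(4) = -20
P_6→P_7: (1)(2) − (1)(4) = -2
P_7→P_1: (1)(2) − (6)(2) = -10
Σ = -111
Signed area = Σ/2 = -55.5 (negative ⇒ clockwise traversal).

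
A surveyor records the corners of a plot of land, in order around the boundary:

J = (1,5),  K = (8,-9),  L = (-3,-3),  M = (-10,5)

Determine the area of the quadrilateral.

100

Σ = (-49) + (-51) + (-45) + (-55) = -200
Area = |Σ|/2 = 100.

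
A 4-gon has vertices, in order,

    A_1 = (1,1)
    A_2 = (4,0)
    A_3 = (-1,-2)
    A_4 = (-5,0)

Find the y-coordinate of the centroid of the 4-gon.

-1/3

Apply Gauss's area formula. First the cross-terms c_i = x_i·y_{i+1} − x_{i+1}·y_i:
  -4, -8, -10, -5  ⇒  2A = -27, A = -13.5.
Then Σ (y_i + y_{i+1})·c_i = 27, so ȳ = 27 / (6·(-13.5)) = -1/3.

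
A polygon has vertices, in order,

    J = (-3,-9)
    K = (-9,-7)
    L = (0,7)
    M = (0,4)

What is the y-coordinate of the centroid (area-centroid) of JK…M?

Apply the shoelace (surveyor's) formula. First the cross-terms c_i = x_i·y_{i+1} − x_{i+1}·y_i:
  -60, -63, 0, 12  ⇒  2A = -111, A = -55.5.
Then Σ (y_i + y_{i+1})·c_i = 900, so ȳ = 900 / (6·(-55.5)) = -100/37.

-100/37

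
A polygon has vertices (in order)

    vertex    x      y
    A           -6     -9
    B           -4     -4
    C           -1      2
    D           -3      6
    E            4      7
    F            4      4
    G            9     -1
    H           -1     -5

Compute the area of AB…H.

Apply the shoelace formula: 2A = Σ (x_i·y_{i+1} − x_{i+1}·y_i), indices taken mod 8.
Cross-terms: -12, -12, 0, -45, -12, -40, -46, -21  ⇒  Σ = -188
Area = |Σ|/2 = 94.

94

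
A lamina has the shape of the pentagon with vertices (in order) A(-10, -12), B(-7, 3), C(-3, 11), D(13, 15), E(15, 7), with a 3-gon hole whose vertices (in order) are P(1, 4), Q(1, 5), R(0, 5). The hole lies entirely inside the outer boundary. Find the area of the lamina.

306.5

Outer boundary:
Apply the shoelace formula: 2A = Σ (x_i·y_{i+1} − x_{i+1}·y_i), indices taken mod 5.
A→B: (-10)(3) − (-7)(-12) = -114
B→C: (-7)(11) − (-3)(3) = -68
C→D: (-3)(15) − (13)(11) = -188
D→E: (13)(7) − (15)(15) = -134
E→A: (15)(-12) − (-10)(7) = -110
Σ = -614
Area = |Σ|/2 = 307.
Hole:
Σ = (1) + (5) + (-5) = 1
Area = |Σ|/2 = 0.5.
Net area = 307 − 0.5 = 306.5.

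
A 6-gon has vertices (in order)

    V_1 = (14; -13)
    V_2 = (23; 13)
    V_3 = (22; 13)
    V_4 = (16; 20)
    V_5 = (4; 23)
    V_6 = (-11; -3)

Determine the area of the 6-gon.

Cross-terms: 481, 13, 232, 288, 241, 185  ⇒  Σ = 1440
Area = |Σ|/2 = 720.

720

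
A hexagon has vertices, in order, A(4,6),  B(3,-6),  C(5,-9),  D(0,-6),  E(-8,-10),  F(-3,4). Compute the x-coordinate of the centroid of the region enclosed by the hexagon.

-68/71

Apply the shoelace (surveyor's) formula. First the cross-terms c_i = x_i·y_{i+1} − x_{i+1}·y_i:
  -42, 3, -30, -48, -62, -34  ⇒  2A = -213, A = -106.5.
Then Σ (x_i + x_{i+1})·c_i = 612, so x̄ = 612 / (6·(-106.5)) = -68/71.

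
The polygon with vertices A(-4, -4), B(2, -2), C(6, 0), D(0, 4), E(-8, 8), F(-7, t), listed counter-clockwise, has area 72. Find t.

6

The doubled signed area Σ (x_i y_{i+1} − x_{i+1} y_i) is linear in t.
With t=0 it equals 168; the coefficient of t is -4 (from the two edges through F).
So -4·t + 168 = 2·72 = 144 ⇒ t = 6.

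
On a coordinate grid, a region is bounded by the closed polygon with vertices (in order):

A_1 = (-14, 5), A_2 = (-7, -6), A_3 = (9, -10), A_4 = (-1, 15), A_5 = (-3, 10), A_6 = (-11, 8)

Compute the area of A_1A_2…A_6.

273

Apply the surveyor's formula: 2A = Σ (x_i·y_{i+1} − x_{i+1}·y_i), indices taken mod 6.
A_1→A_2: (-14)(-6) − (-7)(5) = 119
A_2→A_3: (-7)(-10) − (9)(-6) = 124
A_3→A_4: (9)(15) − (-1)(-10) = 125
A_4→A_5: (-1)(10) − (-3)(15) = 35
A_5→A_6: (-3)(8) − (-11)(10) = 86
A_6→A_1: (-11)(5) − (-14)(8) = 57
Σ = 546
Area = |Σ|/2 = 273.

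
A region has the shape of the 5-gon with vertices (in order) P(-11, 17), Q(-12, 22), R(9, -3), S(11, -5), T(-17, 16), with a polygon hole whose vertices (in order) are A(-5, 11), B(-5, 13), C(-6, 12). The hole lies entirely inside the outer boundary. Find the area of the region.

116

Outer boundary:
Apply the surveyor's formula: 2A = Σ (x_i·y_{i+1} − x_{i+1}·y_i), indices taken mod 5.
Σ = (-38) + (-162) + (-12) + (91) + (-113) = -234
Area = |Σ|/2 = 117.
Hole:
Apply Gauss's area formula: 2A = Σ (x_i·y_{i+1} − x_{i+1}·y_i), indices taken mod 3.
Σ = (-10) + (18) + (-6) = 2
Area = |Σ|/2 = 1.
Net area = 117 − 1 = 116.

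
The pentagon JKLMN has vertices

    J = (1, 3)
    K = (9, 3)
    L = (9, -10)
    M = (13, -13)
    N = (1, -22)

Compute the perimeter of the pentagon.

66

|JK| = √((8)² + (0)²) = √64 = 8
|KL| = √((0)² + (-13)²) = √169 = 13
|LM| = √((4)² + (-3)²) = √25 = 5
|MN| = √((-12)² + (-9)²) = √225 = 15
|NJ| = √((0)² + (25)²) = √625 = 25
Perimeter = 8 + 13 + 5 + 15 + 25 = 66.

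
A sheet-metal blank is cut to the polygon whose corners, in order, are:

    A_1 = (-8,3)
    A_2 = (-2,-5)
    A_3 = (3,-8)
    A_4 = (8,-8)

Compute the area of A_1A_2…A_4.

38.5

Apply the shoelace formula: 2A = Σ (x_i·y_{i+1} − x_{i+1}·y_i), indices taken mod 4.
Cross-terms: 46, 31, 40, -40  ⇒  Σ = 77
Area = |Σ|/2 = 38.5.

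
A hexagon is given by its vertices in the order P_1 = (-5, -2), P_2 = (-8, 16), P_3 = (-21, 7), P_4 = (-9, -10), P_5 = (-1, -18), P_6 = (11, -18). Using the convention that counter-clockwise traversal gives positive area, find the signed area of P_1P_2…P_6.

Cross-terms: -96, 280, 273, 152, 216, -112  ⇒  Σ = 713
Signed area = Σ/2 = 356.5 (positive ⇒ counter-clockwise traversal).

356.5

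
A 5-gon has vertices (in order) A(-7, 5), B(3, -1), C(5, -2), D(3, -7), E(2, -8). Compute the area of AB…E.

Apply Gauss's area formula: 2A = Σ (x_i·y_{i+1} − x_{i+1}·y_i), indices taken mod 5.
Σ = (-8) + (-1) + (-29) + (-10) + (-46) = -94
Area = |Σ|/2 = 47.

47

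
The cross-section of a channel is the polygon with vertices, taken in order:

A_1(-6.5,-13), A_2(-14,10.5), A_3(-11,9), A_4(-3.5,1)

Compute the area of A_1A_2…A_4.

Apply the surveyor's formula: 2A = Σ (x_i·y_{i+1} − x_{i+1}·y_i), indices taken mod 4.
Σ = (-250.25) + (-10.5) + (20.5) + (52) = -188.25
Area = |Σ|/2 = 94.125.

94.125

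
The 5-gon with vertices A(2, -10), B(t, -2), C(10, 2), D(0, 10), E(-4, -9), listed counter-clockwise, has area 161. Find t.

The doubled signed area Σ (x_i y_{i+1} − x_{i+1} y_i) is linear in t.
With t=0 it equals 214; the coefficient of t is 12 (from the two edges through B).
So 12·t + 214 = 2·161 = 322 ⇒ t = 9.

9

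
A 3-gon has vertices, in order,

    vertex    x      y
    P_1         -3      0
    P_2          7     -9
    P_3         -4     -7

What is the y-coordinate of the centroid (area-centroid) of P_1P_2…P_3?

Apply the surveyor's formula. First the cross-terms c_i = x_i·y_{i+1} − x_{i+1}·y_i:
  27, -85, -21  ⇒  2A = -79, A = -39.5.
Then Σ (y_i + y_{i+1})·c_i = 1264, so ȳ = 1264 / (6·(-39.5)) = -16/3.

-16/3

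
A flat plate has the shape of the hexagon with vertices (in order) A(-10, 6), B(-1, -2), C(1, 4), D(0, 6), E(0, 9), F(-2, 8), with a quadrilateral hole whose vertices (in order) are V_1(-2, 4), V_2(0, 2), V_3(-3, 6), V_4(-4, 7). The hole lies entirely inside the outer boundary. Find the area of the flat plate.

Outer boundary:
Apply the shoelace formula: 2A = Σ (x_i·y_{i+1} − x_{i+1}·y_i), indices taken mod 6.
Σ = (26) + (-2) + (6) + (0) + (18) + (68) = 116
Area = |Σ|/2 = 58.
Hole:
Apply the surveyor's formula: 2A = Σ (x_i·y_{i+1} − x_{i+1}·y_i), indices taken mod 4.
Cross-terms: -4, 6, 3, -2  ⇒  Σ = 3
Area = |Σ|/2 = 1.5.
Net area = 58 − 1.5 = 56.5.

56.5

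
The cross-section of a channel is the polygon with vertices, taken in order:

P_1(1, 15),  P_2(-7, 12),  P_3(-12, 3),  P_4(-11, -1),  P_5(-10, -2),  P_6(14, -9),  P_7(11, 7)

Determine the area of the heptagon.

Apply Gauss's area formula: 2A = Σ (x_i·y_{i+1} − x_{i+1}·y_i), indices taken mod 7.
P_1→P_2: (1)(12) − (-7)(15) = 117
P_2→P_3: (-7)(3) − (-12)(12) = 123
P_3→P_4: (-12)(-1) − (-11)(3) = 45
P_4→P_5: (-11)(-2) − (-10)(-1) = 12
P_5→P_6: (-10)(-9) − (14)(-2) = 118
P_6→P_7: (14)(7) − (11)(-9) = 197
P_7→P_1: (11)(15) − (1)(7) = 158
Σ = 770
Area = |Σ|/2 = 385.

385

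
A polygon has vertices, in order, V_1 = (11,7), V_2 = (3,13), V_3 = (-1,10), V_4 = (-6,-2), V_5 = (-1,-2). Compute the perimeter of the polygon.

48

|V_1V_2| = √((-8)² + (6)²) = √100 = 10
|V_2V_3| = √((-4)² + (-3)²) = √25 = 5
|V_3V_4| = √((-5)² + (-12)²) = √169 = 13
|V_4V_5| = √((5)² + (0)²) = √25 = 5
|V_5V_1| = √((12)² + (9)²) = √225 = 15
Perimeter = 10 + 5 + 13 + 5 + 15 = 48.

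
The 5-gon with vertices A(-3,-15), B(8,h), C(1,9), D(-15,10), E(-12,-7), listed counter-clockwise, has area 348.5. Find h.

6

Write out the shoelace sum; only the two edges meeting at B involve h:
2·Area = [((-3)·h − 8·(-15)) + (8·9 − 1·h)] + 529
       = -4·h + 721 = 697
⇒ h = 6.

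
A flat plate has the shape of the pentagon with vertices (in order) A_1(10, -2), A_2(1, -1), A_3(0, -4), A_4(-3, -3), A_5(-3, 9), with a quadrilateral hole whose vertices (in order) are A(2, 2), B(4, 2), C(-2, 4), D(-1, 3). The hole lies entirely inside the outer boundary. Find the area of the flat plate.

69

Outer boundary:
A_1→A_2: (10)(-1) − (1)(-2) = -8
A_2→A_3: (1)(-4) − (0)(-1) = -4
A_3→A_4: (0)(-3) − (-3)(-4) = -12
A_4→A_5: (-3)(9) − (-3)(-3) = -36
A_5→A_1: (-3)(-2) − (10)(9) = -84
Σ = -144
Area = |Σ|/2 = 72.
Hole:
Apply the surveyor's formula: 2A = Σ (x_i·y_{i+1} − x_{i+1}·y_i), indices taken mod 4.
Cross-terms: -4, 20, -2, -8  ⇒  Σ = 6
Area = |Σ|/2 = 3.
Net area = 72 − 3 = 69.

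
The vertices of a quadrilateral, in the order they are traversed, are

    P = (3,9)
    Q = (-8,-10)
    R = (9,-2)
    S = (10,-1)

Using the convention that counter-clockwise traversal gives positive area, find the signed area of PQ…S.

Σ = (42) + (106) + (11) + (93) = 252
Signed area = Σ/2 = 126 (positive ⇒ counter-clockwise traversal).

126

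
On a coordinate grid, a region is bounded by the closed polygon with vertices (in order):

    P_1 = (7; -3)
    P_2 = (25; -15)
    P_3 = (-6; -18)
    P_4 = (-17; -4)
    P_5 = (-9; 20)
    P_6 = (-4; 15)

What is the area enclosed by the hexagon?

688

Apply the surveyor's formula: 2A = Σ (x_i·y_{i+1} − x_{i+1}·y_i), indices taken mod 6.
P_1→P_2: (7)(-15) − (25)(-3) = -30
P_2→P_3: (25)(-18) − (-6)(-15) = -540
P_3→P_4: (-6)(-4) − (-17)(-18) = -282
P_4→P_5: (-17)(20) − (-9)(-4) = -376
P_5→P_6: (-9)(15) − (-4)(20) = -55
P_6→P_1: (-4)(-3) − (7)(15) = -93
Σ = -1376
Area = |Σ|/2 = 688.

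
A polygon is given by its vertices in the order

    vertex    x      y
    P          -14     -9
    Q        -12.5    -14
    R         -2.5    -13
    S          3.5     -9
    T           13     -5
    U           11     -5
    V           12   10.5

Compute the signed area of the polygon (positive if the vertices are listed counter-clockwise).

Apply the surveyor's formula: 2A = Σ (x_i·y_{i+1} − x_{i+1}·y_i), indices taken mod 7.
Σ = (83.5) + (127.5) + (68) + (99.5) + (-10) + (175.5) + (39) = 583
Signed area = Σ/2 = 291.5 (positive ⇒ counter-clockwise traversal).

291.5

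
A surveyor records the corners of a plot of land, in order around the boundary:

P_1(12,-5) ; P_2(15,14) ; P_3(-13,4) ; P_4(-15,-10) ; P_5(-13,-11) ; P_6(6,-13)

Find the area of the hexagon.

Apply the shoelace formula: 2A = Σ (x_i·y_{i+1} − x_{i+1}·y_i), indices taken mod 6.
Σ = (243) + (242) + (190) + (35) + (235) + (126) = 1071
Area = |Σ|/2 = 535.5.

535.5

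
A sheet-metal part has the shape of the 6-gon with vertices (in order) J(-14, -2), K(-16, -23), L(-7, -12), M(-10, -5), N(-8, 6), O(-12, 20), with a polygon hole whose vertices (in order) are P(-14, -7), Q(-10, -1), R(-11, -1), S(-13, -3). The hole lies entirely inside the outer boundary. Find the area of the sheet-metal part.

Outer boundary:
Apply the shoelace (surveyor's) formula: 2A = Σ (x_i·y_{i+1} − x_{i+1}·y_i), indices taken mod 6.
Σ = (290) + (31) + (-85) + (-100) + (-88) + (304) = 352
Area = |Σ|/2 = 176.
Hole:
Apply the shoelace formula: 2A = Σ (x_i·y_{i+1} − x_{i+1}·y_i), indices taken mod 4.
Σ = (-56) + (-1) + (20) + (49) = 12
Area = |Σ|/2 = 6.
Net area = 176 − 6 = 170.

170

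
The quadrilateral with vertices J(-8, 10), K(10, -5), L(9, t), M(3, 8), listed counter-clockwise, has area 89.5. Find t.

4

Write out the shoelace sum; only the two edges meeting at L involve t:
2·Area = [(10·t − 9·(-5)) + (9·8 − 3·t)] + 34
       = 7·t + 151 = 179
⇒ t = 4.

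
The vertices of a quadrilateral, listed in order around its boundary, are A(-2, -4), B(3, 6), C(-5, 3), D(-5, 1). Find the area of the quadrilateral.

35.5

Apply the surveyor's formula: 2A = Σ (x_i·y_{i+1} − x_{i+1}·y_i), indices taken mod 4.
Cross-terms: 0, 39, 10, 22  ⇒  Σ = 71
Area = |Σ|/2 = 35.5.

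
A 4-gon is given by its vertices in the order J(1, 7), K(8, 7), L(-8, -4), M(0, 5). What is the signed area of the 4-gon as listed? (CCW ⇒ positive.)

-35

Apply Gauss's area formula: 2A = Σ (x_i·y_{i+1} − x_{i+1}·y_i), indices taken mod 4.
J→K: (1)(7) − (8)(7) = -49
K→L: (8)(-4) − (-8)(7) = 24
L→M: (-8)(5) − (0)(-4) = -40
M→J: (0)(7) − (1)(5) = -5
Σ = -70
Signed area = Σ/2 = -35 (negative ⇒ clockwise traversal).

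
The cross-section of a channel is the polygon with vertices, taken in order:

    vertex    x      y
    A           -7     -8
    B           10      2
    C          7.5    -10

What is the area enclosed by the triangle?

89.5

Σ = (66) + (-115) + (-130) = -179
Area = |Σ|/2 = 89.5.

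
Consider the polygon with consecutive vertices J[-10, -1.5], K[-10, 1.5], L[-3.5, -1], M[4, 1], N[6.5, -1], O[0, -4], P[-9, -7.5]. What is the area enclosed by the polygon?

Σ = (-30) + (15.25) + (0.5) + (-10.5) + (-26) + (-36) + (-61.5) = -148.25
Area = |Σ|/2 = 74.125.

74.125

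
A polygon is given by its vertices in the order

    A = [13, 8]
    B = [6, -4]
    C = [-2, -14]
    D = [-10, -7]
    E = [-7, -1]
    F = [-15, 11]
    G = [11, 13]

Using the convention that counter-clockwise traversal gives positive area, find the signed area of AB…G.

Apply the surveyor's formula: 2A = Σ (x_i·y_{i+1} − x_{i+1}·y_i), indices taken mod 7.
Σ = (-100) + (-92) + (-126) + (-39) + (-92) + (-316) + (-81) = -846
Signed area = Σ/2 = -423 (negative ⇒ clockwise traversal).

-423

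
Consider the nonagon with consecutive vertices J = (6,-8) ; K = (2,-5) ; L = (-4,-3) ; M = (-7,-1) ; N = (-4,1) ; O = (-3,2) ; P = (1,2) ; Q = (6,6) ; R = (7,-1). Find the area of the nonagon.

92.5

J→K: (6)(-5) − (2)(-8) = -14
K→L: (2)(-3) − (-4)(-5) = -26
L→M: (-4)(-1) − (-7)(-3) = -17
M→N: (-7)(1) − (-4)(-1) = -11
N→O: (-4)(2) − (-3)(1) = -5
O→P: (-3)(2) − (1)(2) = -8
P→Q: (1)(6) − (6)(2) = -6
Q→R: (6)(-1) − (7)(6) = -48
R→J: (7)(-8) − (6)(-1) = -50
Σ = -185
Area = |Σ|/2 = 92.5.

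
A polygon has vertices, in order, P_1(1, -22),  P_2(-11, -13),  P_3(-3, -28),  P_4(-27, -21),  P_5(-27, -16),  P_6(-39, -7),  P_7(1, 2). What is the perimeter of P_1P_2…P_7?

142

|P_1P_2| = √((-12)² + (9)²) = √225 = 15
|P_2P_3| = √((8)² + (-15)²) = √289 = 17
|P_3P_4| = √((-24)² + (7)²) = √625 = 25
|P_4P_5| = √((0)² + (5)²) = √25 = 5
|P_5P_6| = √((-12)² + (9)²) = √225 = 15
|P_6P_7| = √((40)² + (9)²) = √1681 = 41
|P_7P_1| = √((0)² + (-24)²) = √576 = 24
Perimeter = 15 + 17 + 25 + 5 + 15 + 41 + 24 = 142.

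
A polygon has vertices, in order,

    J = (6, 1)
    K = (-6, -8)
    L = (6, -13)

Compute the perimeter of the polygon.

42

|JK| = √((-12)² + (-9)²) = √225 = 15
|KL| = √((12)² + (-5)²) = √169 = 13
|LJ| = √((0)² + (14)²) = √196 = 14
Perimeter = 15 + 13 + 14 = 42.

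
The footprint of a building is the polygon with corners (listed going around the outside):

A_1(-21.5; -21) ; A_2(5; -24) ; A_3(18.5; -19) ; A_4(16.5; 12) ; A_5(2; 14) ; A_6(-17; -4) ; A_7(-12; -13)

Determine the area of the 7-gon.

1044

Σ = (621) + (349) + (535.5) + (207) + (230) + (173) + (-27.5) = 2088
Area = |Σ|/2 = 1044.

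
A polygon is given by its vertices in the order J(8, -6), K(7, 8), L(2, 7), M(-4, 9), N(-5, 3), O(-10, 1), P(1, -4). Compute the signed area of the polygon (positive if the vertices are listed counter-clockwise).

154

Σ = (106) + (33) + (46) + (33) + (25) + (39) + (26) = 308
Signed area = Σ/2 = 154 (positive ⇒ counter-clockwise traversal).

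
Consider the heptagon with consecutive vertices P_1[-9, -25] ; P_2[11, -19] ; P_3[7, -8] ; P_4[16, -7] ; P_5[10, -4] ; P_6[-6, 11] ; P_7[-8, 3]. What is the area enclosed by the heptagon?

Apply the shoelace formula: 2A = Σ (x_i·y_{i+1} − x_{i+1}·y_i), indices taken mod 7.
Σ = (446) + (45) + (79) + (6) + (86) + (70) + (227) = 959
Area = |Σ|/2 = 479.5.

479.5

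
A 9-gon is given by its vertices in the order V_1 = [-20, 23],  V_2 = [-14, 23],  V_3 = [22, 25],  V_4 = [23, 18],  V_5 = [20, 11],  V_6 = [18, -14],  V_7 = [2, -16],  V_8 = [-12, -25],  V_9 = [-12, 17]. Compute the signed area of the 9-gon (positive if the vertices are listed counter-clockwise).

Cross-terms: -138, -856, -179, -107, -478, -260, -242, -504, 64  ⇒  Σ = -2700
Signed area = Σ/2 = -1350 (negative ⇒ clockwise traversal).

-1350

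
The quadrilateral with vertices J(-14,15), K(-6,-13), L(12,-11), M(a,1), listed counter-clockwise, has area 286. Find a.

2

The doubled signed area Σ (x_i y_{i+1} − x_{i+1} y_i) is linear in a.
With a=0 it equals 520; the coefficient of a is 26 (from the two edges through M).
So 26·a + 520 = 2·286 = 572 ⇒ a = 2.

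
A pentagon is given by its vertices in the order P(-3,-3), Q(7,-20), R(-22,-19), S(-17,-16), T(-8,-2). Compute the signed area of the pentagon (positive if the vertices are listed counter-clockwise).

-269.5

Apply the shoelace formula: 2A = Σ (x_i·y_{i+1} − x_{i+1}·y_i), indices taken mod 5.
Cross-terms: 81, -573, 29, -94, 18  ⇒  Σ = -539
Signed area = Σ/2 = -269.5 (negative ⇒ clockwise traversal).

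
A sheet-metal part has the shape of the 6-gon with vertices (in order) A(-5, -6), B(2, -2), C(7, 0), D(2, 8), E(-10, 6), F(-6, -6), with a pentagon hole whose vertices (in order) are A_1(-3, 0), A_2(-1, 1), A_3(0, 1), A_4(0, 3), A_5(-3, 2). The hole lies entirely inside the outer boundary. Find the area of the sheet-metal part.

Outer boundary:
Apply the surveyor's formula: 2A = Σ (x_i·y_{i+1} − x_{i+1}·y_i), indices taken mod 6.
A→B: (-5)(-2) − (2)(-6) = 22
B→C: (2)(0) − (7)(-2) = 14
C→D: (7)(8) − (2)(0) = 56
D→E: (2)(6) − (-10)(8) = 92
E→F: (-10)(-6) − (-6)(6) = 96
F→A: (-6)(-6) − (-5)(-6) = 6
Σ = 286
Area = |Σ|/2 = 143.
Hole:
Cross-terms: -3, -1, 0, 9, 6  ⇒  Σ = 11
Area = |Σ|/2 = 5.5.
Net area = 143 − 5.5 = 137.5.

137.5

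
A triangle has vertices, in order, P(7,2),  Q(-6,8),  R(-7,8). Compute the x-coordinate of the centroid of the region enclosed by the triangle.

Apply Gauss's area formula. First the cross-terms c_i = x_i·y_{i+1} − x_{i+1}·y_i:
  68, 8, -70  ⇒  2A = 6, A = 3.
Then Σ (x_i + x_{i+1})·c_i = -36, so x̄ = -36 / (6·3) = -2.

-2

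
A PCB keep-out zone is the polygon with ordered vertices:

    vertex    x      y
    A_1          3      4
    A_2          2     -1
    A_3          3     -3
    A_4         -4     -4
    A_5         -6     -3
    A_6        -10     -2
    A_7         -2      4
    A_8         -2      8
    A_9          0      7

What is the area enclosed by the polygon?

77.5

Apply the surveyor's formula: 2A = Σ (x_i·y_{i+1} − x_{i+1}·y_i), indices taken mod 9.
A_1→A_2: (3)(-1) − (2)(4) = -11
A_2→A_3: (2)(-3) − (3)(-1) = -3
A_3→A_4: (3)(-4) − (-4)(-3) = -24
A_4→A_5: (-4)(-3) − (-6)(-4) = -12
A_5→A_6: (-6)(-2) − (-10)(-3) = -18
A_6→A_7: (-10)(4) − (-2)(-2) = -44
A_7→A_8: (-2)(8) − (-2)(4) = -8
A_8→A_9: (-2)(7) − (0)(8) = -14
A_9→A_1: (0)(4) − (3)(7) = -21
Σ = -155
Area = |Σ|/2 = 77.5.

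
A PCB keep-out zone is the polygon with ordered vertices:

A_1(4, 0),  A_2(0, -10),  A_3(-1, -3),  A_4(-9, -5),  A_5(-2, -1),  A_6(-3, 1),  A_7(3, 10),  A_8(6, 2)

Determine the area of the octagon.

A_1→A_2: (4)(-10) − (0)(0) = -40
A_2→A_3: (0)(-3) − (-1)(-10) = -10
A_3→A_4: (-1)(-5) − (-9)(-3) = -22
A_4→A_5: (-9)(-1) − (-2)(-5) = -1
A_5→A_6: (-2)(1) − (-3)(-1) = -5
A_6→A_7: (-3)(10) − (3)(1) = -33
A_7→A_8: (3)(2) − (6)(10) = -54
A_8→A_1: (6)(0) − (4)(2) = -8
Σ = -173
Area = |Σ|/2 = 86.5.

86.5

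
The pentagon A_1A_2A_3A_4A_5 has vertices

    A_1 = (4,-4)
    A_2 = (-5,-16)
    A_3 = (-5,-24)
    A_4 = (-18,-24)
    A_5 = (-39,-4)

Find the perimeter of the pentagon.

|A_1A_2| = √((-9)² + (-12)²) = √225 = 15
|A_2A_3| = √((0)² + (-8)²) = √64 = 8
|A_3A_4| = √((-13)² + (0)²) = √169 = 13
|A_4A_5| = √((-21)² + (20)²) = √841 = 29
|A_5A_1| = √((43)² + (0)²) = √1849 = 43
Perimeter = 15 + 8 + 13 + 29 + 43 = 108.

108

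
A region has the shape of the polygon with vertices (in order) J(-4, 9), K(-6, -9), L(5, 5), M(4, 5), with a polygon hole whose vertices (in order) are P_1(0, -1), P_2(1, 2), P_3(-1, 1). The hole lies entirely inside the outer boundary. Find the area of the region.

Outer boundary:
Σ = (90) + (15) + (5) + (56) = 166
Area = |Σ|/2 = 83.
Hole:
Apply the shoelace formula: 2A = Σ (x_i·y_{i+1} − x_{i+1}·y_i), indices taken mod 3.
P_1→P_2: (0)(2) − (1)(-1) = 1
P_2→P_3: (1)(1) − (-1)(2) = 3
P_3→P_1: (-1)(-1) − (0)(1) = 1
Σ = 5
Area = |Σ|/2 = 2.5.
Net area = 83 − 2.5 = 80.5.

80.5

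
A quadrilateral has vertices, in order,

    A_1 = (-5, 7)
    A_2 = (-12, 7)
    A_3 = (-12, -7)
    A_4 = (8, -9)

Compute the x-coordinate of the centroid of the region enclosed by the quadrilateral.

Apply the shoelace formula. First the cross-terms c_i = x_i·y_{i+1} − x_{i+1}·y_i:
  49, 168, 164, 11  ⇒  2A = 392, A = 196.
Then Σ (x_i + x_{i+1})·c_i = -5488, so x̄ = -5488 / (6·196) = -14/3.

-14/3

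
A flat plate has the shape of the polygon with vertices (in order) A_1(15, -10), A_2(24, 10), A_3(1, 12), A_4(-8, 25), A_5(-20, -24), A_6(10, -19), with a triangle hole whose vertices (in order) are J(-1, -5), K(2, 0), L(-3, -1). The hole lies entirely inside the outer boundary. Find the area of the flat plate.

1132

Outer boundary:
Apply the surveyor's formula: 2A = Σ (x_i·y_{i+1} − x_{i+1}·y_i), indices taken mod 6.
Σ = (390) + (278) + (121) + (692) + (620) + (185) = 2286
Area = |Σ|/2 = 1143.
Hole:
Apply Gauss's area formula: 2A = Σ (x_i·y_{i+1} − x_{i+1}·y_i), indices taken mod 3.
Σ = (10) + (-2) + (14) = 22
Area = |Σ|/2 = 11.
Net area = 1143 − 11 = 1132.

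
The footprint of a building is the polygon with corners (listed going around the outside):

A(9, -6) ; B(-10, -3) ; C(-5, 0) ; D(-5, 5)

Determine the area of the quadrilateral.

Σ = (-87) + (-15) + (-25) + (-15) = -142
Area = |Σ|/2 = 71.

71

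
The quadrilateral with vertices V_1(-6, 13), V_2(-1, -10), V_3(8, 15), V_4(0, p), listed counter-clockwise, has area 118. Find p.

7

The doubled signed area Σ (x_i y_{i+1} − x_{i+1} y_i) is linear in p.
With p=0 it equals 138; the coefficient of p is 14 (from the two edges through V_4).
So 14·p + 138 = 2·118 = 236 ⇒ p = 7.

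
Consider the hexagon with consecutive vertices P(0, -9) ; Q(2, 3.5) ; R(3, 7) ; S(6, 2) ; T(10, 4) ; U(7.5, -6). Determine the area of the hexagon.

84

P→Q: (0)(3.5) − (2)(-9) = 18
Q→R: (2)(7) − (3)(3.5) = 3.5
R→S: (3)(2) − (6)(7) = -36
S→T: (6)(4) − (10)(2) = 4
T→U: (10)(-6) − (7.5)(4) = -90
U→P: (7.5)(-9) − (0)(-6) = -67.5
Σ = -168
Area = |Σ|/2 = 84.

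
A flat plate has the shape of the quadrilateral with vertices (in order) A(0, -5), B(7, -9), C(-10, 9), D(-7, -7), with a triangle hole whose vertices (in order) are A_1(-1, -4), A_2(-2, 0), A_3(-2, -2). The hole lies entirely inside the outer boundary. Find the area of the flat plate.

Outer boundary:
Apply the shoelace (surveyor's) formula: 2A = Σ (x_i·y_{i+1} − x_{i+1}·y_i), indices taken mod 4.
Cross-terms: 35, -27, 133, 35  ⇒  Σ = 176
Area = |Σ|/2 = 88.
Hole:
Apply the surveyor's formula: 2A = Σ (x_i·y_{i+1} − x_{i+1}·y_i), indices taken mod 3.
Cross-terms: -8, 4, 6  ⇒  Σ = 2
Area = |Σ|/2 = 1.
Net area = 88 − 1 = 87.

87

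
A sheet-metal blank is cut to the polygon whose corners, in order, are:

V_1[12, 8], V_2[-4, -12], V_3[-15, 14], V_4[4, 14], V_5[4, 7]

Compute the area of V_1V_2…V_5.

Cross-terms: -112, -236, -266, -28, -52  ⇒  Σ = -694
Area = |Σ|/2 = 347.

347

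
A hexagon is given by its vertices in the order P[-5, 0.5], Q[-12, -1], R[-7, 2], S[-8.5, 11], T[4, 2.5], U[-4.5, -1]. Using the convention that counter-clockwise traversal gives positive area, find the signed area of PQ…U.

-72.625

Apply the surveyor's formula: 2A = Σ (x_i·y_{i+1} − x_{i+1}·y_i), indices taken mod 6.
Σ = (11) + (-31) + (-60) + (-65.25) + (7.25) + (-7.25) = -145.25
Signed area = Σ/2 = -72.625 (negative ⇒ clockwise traversal).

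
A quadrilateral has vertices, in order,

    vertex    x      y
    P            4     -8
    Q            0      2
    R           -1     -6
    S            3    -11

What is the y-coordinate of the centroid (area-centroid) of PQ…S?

-929/177

Apply Gauss's area formula. First the cross-terms c_i = x_i·y_{i+1} − x_{i+1}·y_i:
  8, 2, 29, 20  ⇒  2A = 59, A = 29.5.
Then Σ (y_i + y_{i+1})·c_i = -929, so ȳ = -929 / (6·29.5) = -929/177.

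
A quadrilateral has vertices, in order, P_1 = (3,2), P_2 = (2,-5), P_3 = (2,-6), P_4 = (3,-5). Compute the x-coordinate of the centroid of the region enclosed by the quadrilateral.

Apply the surveyor's formula. First the cross-terms c_i = x_i·y_{i+1} − x_{i+1}·y_i:
  -19, -2, 8, 21  ⇒  2A = 8, A = 4.
Then Σ (x_i + x_{i+1})·c_i = 63, so x̄ = 63 / (6·4) = 2.625.

2.625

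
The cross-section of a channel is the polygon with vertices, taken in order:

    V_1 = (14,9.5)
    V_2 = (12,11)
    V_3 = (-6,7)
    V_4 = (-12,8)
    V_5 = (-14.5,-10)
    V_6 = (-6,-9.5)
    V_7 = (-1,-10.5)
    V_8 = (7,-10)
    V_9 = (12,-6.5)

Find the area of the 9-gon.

478.125

Σ = (40) + (150) + (36) + (236) + (77.75) + (53.5) + (83.5) + (74.5) + (205) = 956.25
Area = |Σ|/2 = 478.125.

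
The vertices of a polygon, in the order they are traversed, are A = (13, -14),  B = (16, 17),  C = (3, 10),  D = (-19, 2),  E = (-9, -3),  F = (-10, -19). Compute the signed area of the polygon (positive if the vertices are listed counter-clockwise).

Σ = (445) + (109) + (196) + (75) + (141) + (387) = 1353
Signed area = Σ/2 = 676.5 (positive ⇒ counter-clockwise traversal).

676.5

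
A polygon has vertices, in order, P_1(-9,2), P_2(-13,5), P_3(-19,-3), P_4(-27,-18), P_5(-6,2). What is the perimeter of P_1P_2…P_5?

64

|P_1P_2| = √((-4)² + (3)²) = √25 = 5
|P_2P_3| = √((-6)² + (-8)²) = √100 = 10
|P_3P_4| = √((-8)² + (-15)²) = √289 = 17
|P_4P_5| = √((21)² + (20)²) = √841 = 29
|P_5P_1| = √((-3)² + (0)²) = √9 = 3
Perimeter = 5 + 10 + 17 + 29 + 3 = 64.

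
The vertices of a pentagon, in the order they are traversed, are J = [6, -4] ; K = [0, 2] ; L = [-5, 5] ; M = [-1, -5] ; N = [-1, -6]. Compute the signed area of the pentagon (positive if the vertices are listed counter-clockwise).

Apply Gauss's area formula: 2A = Σ (x_i·y_{i+1} − x_{i+1}·y_i), indices taken mod 5.
Σ = (12) + (10) + (30) + (1) + (40) = 93
Signed area = Σ/2 = 46.5 (positive ⇒ counter-clockwise traversal).

46.5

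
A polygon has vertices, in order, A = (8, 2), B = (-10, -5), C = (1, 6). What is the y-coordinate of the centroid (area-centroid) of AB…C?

1

Apply the shoelace formula. First the cross-terms c_i = x_i·y_{i+1} − x_{i+1}·y_i:
  -20, -55, -46  ⇒  2A = -121, A = -60.5.
Then Σ (y_i + y_{i+1})·c_i = -363, so ȳ = -363 / (6·(-60.5)) = 1.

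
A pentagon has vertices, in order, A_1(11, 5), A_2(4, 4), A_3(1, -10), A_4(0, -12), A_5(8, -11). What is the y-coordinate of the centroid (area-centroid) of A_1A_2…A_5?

Apply the shoelace formula. First the cross-terms c_i = x_i·y_{i+1} − x_{i+1}·y_i:
  24, -44, -12, 96, 161  ⇒  2A = 225, A = 112.5.
Then Σ (y_i + y_{i+1})·c_i = -2430, so ȳ = -2430 / (6·112.5) = -3.6.

-3.6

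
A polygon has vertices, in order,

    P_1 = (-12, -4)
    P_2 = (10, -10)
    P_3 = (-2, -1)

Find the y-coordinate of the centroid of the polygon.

-5

Apply the surveyor's formula. First the cross-terms c_i = x_i·y_{i+1} − x_{i+1}·y_i:
  160, -30, -4  ⇒  2A = 126, A = 63.
Then Σ (y_i + y_{i+1})·c_i = -1890, so ȳ = -1890 / (6·63) = -5.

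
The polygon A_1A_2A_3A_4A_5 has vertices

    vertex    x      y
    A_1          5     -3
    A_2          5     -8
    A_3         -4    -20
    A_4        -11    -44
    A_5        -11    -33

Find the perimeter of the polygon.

90

|A_1A_2| = √((0)² + (-5)²) = √25 = 5
|A_2A_3| = √((-9)² + (-12)²) = √225 = 15
|A_3A_4| = √((-7)² + (-24)²) = √625 = 25
|A_4A_5| = √((0)² + (11)²) = √121 = 11
|A_5A_1| = √((16)² + (30)²) = √1156 = 34
Perimeter = 5 + 15 + 25 + 11 + 34 = 90.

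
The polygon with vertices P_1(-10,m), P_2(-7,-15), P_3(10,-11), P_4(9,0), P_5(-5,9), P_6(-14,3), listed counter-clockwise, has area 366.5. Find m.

-5

The doubled signed area Σ (x_i y_{i+1} − x_{i+1} y_i) is linear in m.
With m=0 it equals 698; the coefficient of m is -7 (from the two edges through P_1).
So -7·m + 698 = 2·366.5 = 733 ⇒ m = -5.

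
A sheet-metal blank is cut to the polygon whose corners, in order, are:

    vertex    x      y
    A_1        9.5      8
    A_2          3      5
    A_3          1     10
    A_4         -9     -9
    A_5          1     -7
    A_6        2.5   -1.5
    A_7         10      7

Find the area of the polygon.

Σ = (23.5) + (25) + (81) + (72) + (16) + (32.5) + (13.5) = 263.5
Area = |Σ|/2 = 131.75.

131.75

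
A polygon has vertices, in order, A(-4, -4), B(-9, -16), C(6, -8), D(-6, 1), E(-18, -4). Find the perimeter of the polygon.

72

|AB| = √((-5)² + (-12)²) = √169 = 13
|BC| = √((15)² + (8)²) = √289 = 17
|CD| = √((-12)² + (9)²) = √225 = 15
|DE| = √((-12)² + (-5)²) = √169 = 13
|EA| = √((14)² + (0)²) = √196 = 14
Perimeter = 13 + 17 + 15 + 13 + 14 = 72.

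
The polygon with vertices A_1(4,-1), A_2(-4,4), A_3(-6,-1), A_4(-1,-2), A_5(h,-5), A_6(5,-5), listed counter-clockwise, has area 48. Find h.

Write out the shoelace sum; only the two edges meeting at A_5 involve h:
2·Area = [((-1)·(-5) − h·(-2)) + (h·(-5) − 5·(-5))] + 66
       = -3·h + 96 = 96
⇒ h = 0.

0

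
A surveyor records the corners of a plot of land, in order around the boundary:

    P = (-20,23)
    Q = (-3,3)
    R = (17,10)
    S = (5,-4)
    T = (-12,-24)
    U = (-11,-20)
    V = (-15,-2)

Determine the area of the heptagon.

Apply the shoelace formula: 2A = Σ (x_i·y_{i+1} − x_{i+1}·y_i), indices taken mod 7.
P→Q: (-20)(3) − (-3)(23) = 9
Q→R: (-3)(10) − (17)(3) = -81
R→S: (17)(-4) − (5)(10) = -118
S→T: (5)(-24) − (-12)(-4) = -168
T→U: (-12)(-20) − (-11)(-24) = -24
U→V: (-11)(-2) − (-15)(-20) = -278
V→P: (-15)(23) − (-20)(-2) = -385
Σ = -1045
Area = |Σ|/2 = 522.5.

522.5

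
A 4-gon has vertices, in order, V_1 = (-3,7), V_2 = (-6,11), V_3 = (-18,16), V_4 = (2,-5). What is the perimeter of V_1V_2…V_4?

60

|V_1V_2| = √((-3)² + (4)²) = √25 = 5
|V_2V_3| = √((-12)² + (5)²) = √169 = 13
|V_3V_4| = √((20)² + (-21)²) = √841 = 29
|V_4V_1| = √((-5)² + (12)²) = √169 = 13
Perimeter = 5 + 13 + 29 + 13 = 60.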